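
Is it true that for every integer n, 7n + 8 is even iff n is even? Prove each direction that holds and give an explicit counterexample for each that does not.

Equivalent; both directions hold.

(←) Suppose n is even; write n = 2j. Then 7n + 8 = 7·(2j) + 8 = 2·7j + 8, which is even.

(→) Suppose 7n + 8 is even. Since 7 is odd, 7n and n have the same parity, so 7n + 8 ≡ n + 8 (mod 2). As 8 is even, 7n + 8 is even exactly when n is even. Thus n is even.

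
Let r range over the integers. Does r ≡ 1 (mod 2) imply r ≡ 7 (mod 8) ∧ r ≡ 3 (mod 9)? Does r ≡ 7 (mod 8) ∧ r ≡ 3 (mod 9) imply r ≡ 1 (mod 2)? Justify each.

Not equivalent: only (⇐) holds.

(⟹) This fails: r = 1 gives 1 ≡ 1 (mod 2) but 1 ≡ 1 (mod 8), so the conjunction on the right does not hold.

(⟸) Conversely, if r ≡ 7 (mod 8) and r ≡ 3 (mod 9), then by the Chinese remainder theorem r ≡ 39 (mod 72). Since 39 ≡ 1 (mod 2) and 2 ∣ 72, we get r ≡ 1 (mod 2).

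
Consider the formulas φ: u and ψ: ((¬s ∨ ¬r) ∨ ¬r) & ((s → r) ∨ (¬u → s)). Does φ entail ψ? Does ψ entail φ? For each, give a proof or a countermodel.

Both directions fail.

(→) This fails. Under r = T, s = T, u = T, the left side is true but the right side is false.

(←) This fails. Under r = F, s = F, u = F, the left side is false but the right side is true.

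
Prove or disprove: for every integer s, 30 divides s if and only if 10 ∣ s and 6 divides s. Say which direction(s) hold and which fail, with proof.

Converse. Suppose 10 ∣ s and 6 ∣ s. Any common multiple of 10 and 6 is a multiple of their lcm; here lcm(10, 6) = 10·6/gcd(10, 6) = 60/2 = 30, so 30 ∣ s.

Forward direction. If 30 ∣ s, write s = 30q. Since 30 = 3·10, s = 10·(3q), so 10 ∣ s; and since 30 = 5·6, s = 6·(5q), so 6 ∣ s.

Both directions hold; the statement is true.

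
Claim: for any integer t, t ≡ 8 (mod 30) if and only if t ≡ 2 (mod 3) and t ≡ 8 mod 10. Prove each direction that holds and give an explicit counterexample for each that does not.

Equivalent; both directions hold.

[⇐] If t ≡ 2 (mod 3) and t ≡ 8 (mod 10), then by the Chinese remainder theorem t ≡ 8 (mod 30). This is exactly t ≡ 8 (mod 30).

[⇒] Suppose t ≡ 8 (mod 30); write t = 30j + 8. Since 3 ∣ 30, reducing mod 3 gives t ≡ 8 ≡ 2 (mod 3); since 10 ∣ 30, reducing mod 10 gives t ≡ 8 (mod 10).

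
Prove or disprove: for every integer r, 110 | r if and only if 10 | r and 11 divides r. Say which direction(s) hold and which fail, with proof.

The biconditional holds.

(⟹) If 110 ∣ r, write r = 110q. Since 110 = 11·10, r = 10·(11q), so 10 ∣ r; and since 110 = 10·11, r = 11·(10q), so 11 ∣ r.

(⟸) Suppose 10 ∣ r and 11 ∣ r. Any common multiple of 10 and 11 is a multiple of their lcm; here gcd(10, 11) = 1, so lcm(10, 11) = 10·11 = 110, so 110 ∣ r.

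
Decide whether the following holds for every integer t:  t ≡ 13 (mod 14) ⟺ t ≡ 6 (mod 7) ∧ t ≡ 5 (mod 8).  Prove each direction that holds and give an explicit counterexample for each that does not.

(⇒) fails; (⇐) holds.

[⇒] This fails: t = 41 gives 41 ≡ 13 (mod 14) but 41 ≡ 1 (mod 8), so the conjunction on the right does not hold.

[⇐] Conversely, if t ≡ 6 (mod 7) and t ≡ 5 (mod 8), then by the Chinese remainder theorem t ≡ 13 (mod 56). Since 13 ≡ 13 (mod 14) and 14 ∣ 56, we get t ≡ 13 (mod 14).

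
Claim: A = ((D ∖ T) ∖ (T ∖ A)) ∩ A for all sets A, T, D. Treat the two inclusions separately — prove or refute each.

The sets are not equal: only the reverse inclusion holds.

(⊆) This inclusion fails. Take A = {1}, T = ∅, D = ∅; then 1 ∈ A but 1 ∉ ((D ∖ T) ∖ (T ∖ A)) ∩ A.

(⊇) Let x ∈ ((D ∖ T) ∖ (T ∖ A)) ∩ A. Then x ∈ A ∩ D and x ∉ T, from which x ∈ A.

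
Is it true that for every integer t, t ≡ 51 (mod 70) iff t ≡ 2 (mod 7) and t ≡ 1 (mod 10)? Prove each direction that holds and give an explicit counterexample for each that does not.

Both directions hold.

(⟹) Suppose t ≡ 51 (mod 70); write t = 70j + 51. Since 7 ∣ 70, reducing mod 7 gives t ≡ 51 ≡ 2 (mod 7); since 10 ∣ 70, reducing mod 10 gives t ≡ 51 ≡ 1 (mod 10).

(⟸) Conversely, if t ≡ 2 (mod 7) and t ≡ 1 (mod 10), then by the Chinese remainder theorem t ≡ 51 (mod 70). This is exactly t ≡ 51 (mod 70).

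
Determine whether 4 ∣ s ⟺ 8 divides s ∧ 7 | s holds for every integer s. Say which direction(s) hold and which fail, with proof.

(⟹) This fails: take s = 4. Certainly 4 ∣ 4, but 8 ∤ 4.

(⟸) Suppose 8 ∣ s and 7 ∣ s. Any common multiple of 8 and 7 is a multiple of their lcm; here gcd(8, 7) = 1, so lcm(8, 7) = 8·7 = 56, so 56 ∣ s. Since 4 ∣ 56, it follows that 4 ∣ s.

The forward direction fails; the converse holds.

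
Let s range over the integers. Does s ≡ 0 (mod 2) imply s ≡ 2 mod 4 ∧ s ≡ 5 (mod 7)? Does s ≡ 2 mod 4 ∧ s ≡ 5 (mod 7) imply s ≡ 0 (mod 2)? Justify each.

(⟹) This fails: s = 0 gives 0 ≡ 0 (mod 2) but 0 ≡ 0 (mod 4), so the conjunction on the right does not hold.

(⟸) Conversely, if s ≡ 2 (mod 4) and s ≡ 5 (mod 7), then by the Chinese remainder theorem s ≡ 26 (mod 28). Since 26 ≡ 0 (mod 2) and 2 ∣ 28, we get s ≡ 0 (mod 2).

Not equivalent: only (⇐) holds.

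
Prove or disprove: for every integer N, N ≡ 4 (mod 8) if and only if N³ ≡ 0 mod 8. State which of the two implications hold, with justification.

Not equivalent: only (⇒) holds.

Forward direction. Suppose N ≡ 4 (mod 8). Write N = 8j + 4. Then (8j + 4)³ = 512j³ + 768j² + 384j + 64 = 8(64j³ + 96j² + 48j + 8) + 0, so N³ ≡ 0 (mod 8).

Converse. This fails: take N = 0. Then 0³ = 0 ≡ 0 (mod 8), yet 0 ≡ 0 (mod 8), not 4.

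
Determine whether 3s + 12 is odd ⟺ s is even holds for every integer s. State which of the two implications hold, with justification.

Forward direction. This fails: s = 3 gives 3s + 12 = 21, which is odd, but 3 is odd, not even.

Converse. This also fails: s = 0 is even, but 3s + 12 = 12 is even, not odd.

Neither direction holds.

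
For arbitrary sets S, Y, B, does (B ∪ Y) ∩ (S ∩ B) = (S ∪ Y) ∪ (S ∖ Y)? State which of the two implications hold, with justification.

The sets are not equal: only the forward inclusion holds.

(⊆) Let x ∈ (B ∪ Y) ∩ (S ∩ B). Then either x ∈ S ∩ B and x ∉ Y; or x ∈ S ∩ Y ∩ B. In each case x ∈ (S ∪ Y) ∪ (S ∖ Y), so (B ∪ Y) ∩ (S ∩ B) ⊆ (S ∪ Y) ∪ (S ∖ Y).

(⊇) This inclusion fails. Take S = {1}, Y = ∅, B = ∅; then 1 ∈ (S ∪ Y) ∪ (S ∖ Y) but 1 ∉ (B ∪ Y) ∩ (S ∩ B).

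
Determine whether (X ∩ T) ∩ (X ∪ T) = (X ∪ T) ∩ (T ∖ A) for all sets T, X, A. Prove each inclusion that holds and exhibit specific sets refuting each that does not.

Both inclusions fail.

(⊆) This inclusion fails. Take T = {1}, X = {1}, A = {1}; then 1 ∈ (X ∩ T) ∩ (X ∪ T) but 1 ∉ (X ∪ T) ∩ (T ∖ A).

(⊇) This inclusion fails. Take T = {1}, X = ∅, A = ∅; then 1 ∈ (X ∪ T) ∩ (T ∖ A) but 1 ∉ (X ∩ T) ∩ (X ∪ T).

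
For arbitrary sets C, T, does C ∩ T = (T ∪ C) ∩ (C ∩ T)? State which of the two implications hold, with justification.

Both inclusions hold.

(⟹) Let x ∈ C ∩ T. Then x ∈ C ∩ T, from which x ∈ (T ∪ C) ∩ (C ∩ T).

(⟸) Let x ∈ (T ∪ C) ∩ (C ∩ T). Then x ∈ C ∩ T, from which x ∈ C ∩ T.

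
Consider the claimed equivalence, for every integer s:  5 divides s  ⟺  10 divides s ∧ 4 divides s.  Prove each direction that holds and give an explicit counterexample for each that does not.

(←) Suppose 10 ∣ s and 4 ∣ s. Any common multiple of 10 and 4 is a multiple of their lcm; here lcm(10, 4) = 10·4/gcd(10, 4) = 40/2 = 20, so 20 ∣ s. Since 5 ∣ 20, it follows that 5 ∣ s.

(→) This fails: take s = 5. Certainly 5 ∣ 5, but 10 ∤ 5.

Not equivalent: only (⇐) holds.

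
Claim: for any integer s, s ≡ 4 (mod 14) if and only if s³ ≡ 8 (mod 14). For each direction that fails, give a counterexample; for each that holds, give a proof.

(⟸) This fails: take s = 2. Then 2³ = 8 ≡ 8 (mod 14), yet 2 ≡ 2 (mod 14), not 4.

(⟹) Suppose s ≡ 4 (mod 14). Write s = 14j + 4. Then (14j + 4)³ = 2744j³ + 2352j² + 672j + 64 = 14(196j³ + 168j² + 48j + 4) + 8, so s³ ≡ 8 (mod 14).

(⇒) holds; (⇐) fails.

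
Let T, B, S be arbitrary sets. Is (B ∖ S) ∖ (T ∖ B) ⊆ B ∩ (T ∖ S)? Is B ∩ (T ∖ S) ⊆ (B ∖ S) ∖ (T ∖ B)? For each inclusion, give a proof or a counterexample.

Only the reverse inclusion holds.

(⟹) This inclusion fails. Take T = ∅, B = {1}, S = ∅; then 1 ∈ (B ∖ S) ∖ (T ∖ B) but 1 ∉ B ∩ (T ∖ S).

(⟸) Let x ∈ B ∩ (T ∖ S). Then x ∈ T ∩ B and x ∉ S, from which x ∈ (B ∖ S) ∖ (T ∖ B).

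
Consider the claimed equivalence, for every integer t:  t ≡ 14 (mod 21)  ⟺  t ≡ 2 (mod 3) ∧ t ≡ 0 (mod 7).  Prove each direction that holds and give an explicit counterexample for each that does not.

The biconditional holds.

(⟹) Suppose t ≡ 14 (mod 21); write t = 21j + 14. Since 3 ∣ 21, reducing mod 3 gives t ≡ 14 ≡ 2 (mod 3); since 7 ∣ 21, reducing mod 7 gives t ≡ 14 ≡ 0 (mod 7).

(⟸) Conversely, if t ≡ 2 (mod 3) and t ≡ 0 (mod 7), then by the Chinese remainder theorem t ≡ 14 (mod 21). This is exactly t ≡ 14 (mod 21).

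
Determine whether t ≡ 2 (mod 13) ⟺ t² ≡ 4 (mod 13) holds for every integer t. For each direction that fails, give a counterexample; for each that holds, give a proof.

[⇒] Suppose t ≡ 2 (mod 13). Write t = 13j + 2. Then (13j + 2)² = 169j² + 52j + 4 = 13(13j² + 4j) + 4, so t² ≡ 4 (mod 13).

[⇐] This fails: take t = 11. Then 11² = 121 ≡ 4 (mod 13), yet 11 ≡ 11 (mod 13), not 2.

(⇒) holds; (⇐) fails.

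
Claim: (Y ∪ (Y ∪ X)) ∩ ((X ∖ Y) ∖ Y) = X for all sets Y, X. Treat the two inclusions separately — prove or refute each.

Forward inclusion. Let x ∈ (Y ∪ (Y ∪ X)) ∩ ((X ∖ Y) ∖ Y). Then x ∈ X and x ∉ Y, from which x ∈ X.

Reverse inclusion. This inclusion fails. Take Y = {1}, X = {1}; then 1 ∈ X but 1 ∉ (Y ∪ (Y ∪ X)) ∩ ((X ∖ Y) ∖ Y).

Only the forward inclusion holds.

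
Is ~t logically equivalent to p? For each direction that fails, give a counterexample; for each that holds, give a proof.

(⇒) fails and (⇐) fails.

Forward direction. This fails. Under p = F, t = F, the left side is true but the right side is false.

Converse. This fails. Under p = T, t = T, the left side is false but the right side is true.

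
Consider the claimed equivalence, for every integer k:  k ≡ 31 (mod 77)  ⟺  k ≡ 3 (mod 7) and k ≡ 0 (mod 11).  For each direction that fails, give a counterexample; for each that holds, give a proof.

[⇒] This fails: k = 31 gives 31 ≡ 31 (mod 77) but 31 ≡ 9 (mod 11), so the conjunction on the right does not hold.

[⇐] This fails: k = 66 satisfies both congruences on the right (66 ≡ 3 mod 7 and 66 ≡ 0 mod 11) yet 66 ≡ 66 (mod 77), not 31.

(⇒) fails and (⇐) fails.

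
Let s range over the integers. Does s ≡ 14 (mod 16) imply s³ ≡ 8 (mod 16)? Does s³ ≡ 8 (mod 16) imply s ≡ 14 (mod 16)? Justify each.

(⇒) Suppose s ≡ 14 (mod 16). Write s = 16j + 14. Then (16j + 14)³ = 4096j³ + 10752j² + 9408j + 2744 = 16(256j³ + 672j² + 588j + 171) + 8, so s³ ≡ 8 (mod 16).

(⇐) This fails: take s = 2. Then 2³ = 8 ≡ 8 (mod 16), yet 2 ≡ 2 (mod 16), not 14.

(⇒) holds; (⇐) fails.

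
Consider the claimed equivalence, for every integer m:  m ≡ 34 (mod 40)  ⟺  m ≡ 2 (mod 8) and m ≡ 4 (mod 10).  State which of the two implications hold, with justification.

The biconditional holds.

(⟹) Suppose m ≡ 34 (mod 40); write m = 40j + 34. Since 8 ∣ 40, reducing mod 8 gives m ≡ 34 ≡ 2 (mod 8); since 10 ∣ 40, reducing mod 10 gives m ≡ 34 ≡ 4 (mod 10).

(⟸) Conversely, if m ≡ 2 (mod 8) and m ≡ 4 (mod 10), then by the Chinese remainder theorem m ≡ 34 (mod 40). This is exactly m ≡ 34 (mod 40).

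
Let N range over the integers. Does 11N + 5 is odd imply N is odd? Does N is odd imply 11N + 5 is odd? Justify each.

[⇒] This fails: N = 6 gives 11N + 5 = 71, which is odd, but 6 is even, not odd.

[⇐] This also fails: N = 1 is odd, but 11N + 5 = 16 is even, not odd.

Neither direction holds.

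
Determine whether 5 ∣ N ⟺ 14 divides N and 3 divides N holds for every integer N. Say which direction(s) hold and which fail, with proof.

(⇒) fails and (⇐) fails.

(⇒) This fails: take N = 5. Certainly 5 ∣ 5, but 14 ∤ 5.

(⇐) This fails: take N = 42. Both 14 ∣ 42 and 3 ∣ 42, yet 42 is not a multiple of 5 (since 42 = 8·5 + 2), so 5 ∤ 42.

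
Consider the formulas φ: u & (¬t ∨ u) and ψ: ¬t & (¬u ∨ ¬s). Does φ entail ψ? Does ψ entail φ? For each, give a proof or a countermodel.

Forward direction. This fails. Under t = T, u = T, s = F, the left side is true but the right side is false.

Converse. This fails. Under t = F, u = F, s = F, the left side is false but the right side is true.

(⇒) fails and (⇐) fails.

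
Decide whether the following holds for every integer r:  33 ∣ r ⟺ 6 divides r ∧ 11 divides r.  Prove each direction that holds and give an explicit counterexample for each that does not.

Not equivalent: only (⇐) holds.

[⇒] This fails: take r = 33. Certainly 33 ∣ 33, but 6 ∤ 33.

[⇐] Suppose 6 ∣ r and 11 ∣ r. Any common multiple of 6 and 11 is a multiple of their lcm; here gcd(6, 11) = 1, so lcm(6, 11) = 6·11 = 66, so 66 ∣ r. Since 33 ∣ 66, it follows that 33 ∣ r.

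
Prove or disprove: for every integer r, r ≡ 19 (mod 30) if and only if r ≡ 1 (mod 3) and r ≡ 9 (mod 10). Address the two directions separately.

Both directions hold.

(←) If r ≡ 1 (mod 3) and r ≡ 9 (mod 10), then by the Chinese remainder theorem r ≡ 19 (mod 30). This is exactly r ≡ 19 (mod 30).

(→) Suppose r ≡ 19 (mod 30); write r = 30j + 19. Since 3 ∣ 30, reducing mod 3 gives r ≡ 19 ≡ 1 (mod 3); since 10 ∣ 30, reducing mod 10 gives r ≡ 19 ≡ 9 (mod 10).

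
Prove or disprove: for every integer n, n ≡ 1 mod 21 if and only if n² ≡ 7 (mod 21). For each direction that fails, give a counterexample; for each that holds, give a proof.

(⇒) fails and (⇐) fails.

(→) This fails: take n = 1. Then 1 ≡ 1 (mod 21), but 1² = 1 ≡ 1 (mod 21), not 7.

(←) This fails: take n = 7. Then 7² = 49 ≡ 7 (mod 21), yet 7 ≡ 7 (mod 21), not 1.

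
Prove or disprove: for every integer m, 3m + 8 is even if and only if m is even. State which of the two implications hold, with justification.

Equivalent; both directions hold.

(⇐) Suppose m is even; write m = 2j. Then 3m + 8 = 3·(2j) + 8 = 2·3j + 8, which is even.

(⇒) Suppose 3m + 8 is even. Since 3 is odd, 3m and m have the same parity, so 3m + 8 ≡ m + 8 (mod 2). As 8 is even, 3m + 8 is even exactly when m is even. Thus m is even.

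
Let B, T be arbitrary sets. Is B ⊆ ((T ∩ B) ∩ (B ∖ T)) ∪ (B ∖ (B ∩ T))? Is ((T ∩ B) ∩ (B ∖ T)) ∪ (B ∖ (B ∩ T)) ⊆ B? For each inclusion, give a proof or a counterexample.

(⊇) Let x ∈ ((T ∩ B) ∩ (B ∖ T)) ∪ (B ∖ (B ∩ T)). Then x ∈ B and x ∉ T, from which x ∈ B.

(⊆) This inclusion fails. Take B = {1}, T = {1}; then 1 ∈ B but 1 ∉ ((T ∩ B) ∩ (B ∖ T)) ∪ (B ∖ (B ∩ T)).

The sets are not equal: only the reverse inclusion holds.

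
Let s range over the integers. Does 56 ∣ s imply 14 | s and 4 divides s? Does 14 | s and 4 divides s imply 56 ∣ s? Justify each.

Only the forward implication holds.

(←) This fails: take s = 28. Both 14 ∣ 28 and 4 ∣ 28, yet 28 is not a multiple of 56 (since 28 = 0·56 + 28), so 56 ∤ 28.

(→) If 56 ∣ s, write s = 56q. Since 56 = 4·14, s = 14·(4q), so 14 ∣ s; and since 56 = 14·4, s = 4·(14q), so 4 ∣ s.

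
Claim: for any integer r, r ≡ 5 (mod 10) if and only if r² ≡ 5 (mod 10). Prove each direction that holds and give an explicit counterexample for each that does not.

Both implications hold.

[⇒] Suppose r ≡ 5 (mod 10). Write r = 10j + 5. Then (10j + 5)² = 100j² + 100j + 25 = 10(10j² + 10j + 2) + 5, so r² ≡ 5 (mod 10).

[⇐] Conversely, suppose r² ≡ 5 (mod 10). The only residue r in {0, …, 9} with r² ≡ 5 (mod 10) is r = 5, so r ≡ 5 (mod 10).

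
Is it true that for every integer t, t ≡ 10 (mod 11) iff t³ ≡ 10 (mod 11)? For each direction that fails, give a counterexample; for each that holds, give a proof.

The biconditional holds.

(⟹) Suppose t ≡ 10 (mod 11). Write t = 11j + 10. Then (11j + 10)³ = 1331j³ + 3630j² + 3300j + 1000 = 11(121j³ + 330j² + 300j + 90) + 10, so t³ ≡ 10 (mod 11).

(⟸) For the converse, argue contrapositively. If t ≢ 10 (mod 11), then t is congruent to one of 0, 1, 2, 3, 4, 5, 6, 7, 8, 9 modulo 11, and these give t³ ≡ 0, 1, 8, 5, 9, 4, 7, 2, 6, 3 respectively — never 10.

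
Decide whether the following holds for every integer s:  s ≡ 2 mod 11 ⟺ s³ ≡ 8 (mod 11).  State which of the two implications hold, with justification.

(⟸) For the converse, argue contrapositively. If s ≢ 2 (mod 11), then s is congruent to one of 0, 1, 3, 4, 5, 6, 7, 8, 9, 10 modulo 11, and these give s³ ≡ 0, 1, 5, 9, 4, 7, 2, 6, 3, 10 respectively — never 8.

(⟹) Suppose s ≡ 2 mod 11. Write s = 11j + 2. Then (11j + 2)³ = 1331j³ + 726j² + 132j + 8 = 11(121j³ + 66j² + 12j) + 8, so s³ ≡ 8 (mod 11).

Both implications hold.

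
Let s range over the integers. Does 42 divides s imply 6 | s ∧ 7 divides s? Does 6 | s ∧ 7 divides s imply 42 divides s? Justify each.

(←) Suppose 6 ∣ s and 7 ∣ s. Any common multiple of 6 and 7 is a multiple of their lcm; here gcd(6, 7) = 1, so lcm(6, 7) = 6·7 = 42, so 42 ∣ s.

(→) If 42 ∣ s, write s = 42q. Since 42 = 7·6, s = 6·(7q), so 6 ∣ s; and since 42 = 6·7, s = 7·(6q), so 7 ∣ s.

The biconditional holds.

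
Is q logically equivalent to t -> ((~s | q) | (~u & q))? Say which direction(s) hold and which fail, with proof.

The forward direction holds; the converse fails.

(←) This fails. Under s = F, t = F, q = F, u = F, the left side is false but the right side is true.

(→) Assume the antecedent. If q is true, t -> ((~s | q) | (~u & q)) reduces to true regardless of the other variables. If q is false, the antecedent cannot hold. Either way t -> ((~s | q) | (~u & q)) holds.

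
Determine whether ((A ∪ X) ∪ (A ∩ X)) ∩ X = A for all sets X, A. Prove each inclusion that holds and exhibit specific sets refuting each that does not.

Neither inclusion holds.

(⊆) This inclusion fails. Take X = {1}, A = ∅; then 1 ∈ ((A ∪ X) ∪ (A ∩ X)) ∩ X but 1 ∉ A.

(⊇) This inclusion fails. Take X = ∅, A = {1}; then 1 ∈ A but 1 ∉ ((A ∪ X) ∪ (A ∩ X)) ∩ X.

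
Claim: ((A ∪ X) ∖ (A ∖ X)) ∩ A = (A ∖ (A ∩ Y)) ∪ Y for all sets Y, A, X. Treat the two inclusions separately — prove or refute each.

(⊆) holds; (⊇) fails.

(⟹) Let x ∈ ((A ∪ X) ∖ (A ∖ X)) ∩ A. Then either x ∈ A ∩ X and x ∉ Y; or x ∈ Y ∩ A ∩ X. In each case x ∈ (A ∖ (A ∩ Y)) ∪ Y, so ((A ∪ X) ∖ (A ∖ X)) ∩ A ⊆ (A ∖ (A ∩ Y)) ∪ Y.

(⟸) This inclusion fails. Take Y = {1}, A = ∅, X = ∅; then 1 ∈ (A ∖ (A ∩ Y)) ∪ Y but 1 ∉ ((A ∪ X) ∖ (A ∖ X)) ∩ A.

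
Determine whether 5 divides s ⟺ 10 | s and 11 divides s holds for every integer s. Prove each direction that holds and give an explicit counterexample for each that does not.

(←) Suppose 10 ∣ s and 11 ∣ s. Any common multiple of 10 and 11 is a multiple of their lcm; here gcd(10, 11) = 1, so lcm(10, 11) = 10·11 = 110, so 110 ∣ s. Since 5 ∣ 110, it follows that 5 ∣ s.

(→) This fails: take s = 5. Certainly 5 ∣ 5, but 10 ∤ 5.

Only the converse holds.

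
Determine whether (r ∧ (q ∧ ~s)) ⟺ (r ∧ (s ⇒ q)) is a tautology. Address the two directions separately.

(⟹) Assume the antecedent. If q is true, the antecedent forces (q = T, r = T, s = F), and r ∧ (s ⇒ q) holds there. If q is false, the antecedent cannot hold. Either way r ∧ (s ⇒ q) holds.

(⟸) This fails. Under q = F, r = T, s = F, the left side is false but the right side is true.

The forward direction holds; the converse fails.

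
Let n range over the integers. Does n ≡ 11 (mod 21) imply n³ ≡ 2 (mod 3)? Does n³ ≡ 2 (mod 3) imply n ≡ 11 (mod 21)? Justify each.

Forward direction. Suppose n ≡ 11 (mod 21). Then n³ ≡ 11³ = 1331 (mod 21), and since 3 ∣ 21, also n³ ≡ 2 (mod 3).

Converse. This fails: take n = 2. Then 2³ = 8 ≡ 2 (mod 3), yet 2 ≡ 2 (mod 21), not 11.

(⇒) holds; (⇐) fails.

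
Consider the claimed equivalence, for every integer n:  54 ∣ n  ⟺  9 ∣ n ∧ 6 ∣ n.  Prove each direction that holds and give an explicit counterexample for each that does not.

Only the forward implication holds.

(⇒) If 54 ∣ n, write n = 54q. Since 54 = 6·9, n = 9·(6q), so 9 ∣ n; and since 54 = 9·6, n = 6·(9q), so 6 ∣ n.

(⇐) This fails: take n = 18. Both 9 ∣ 18 and 6 ∣ 18, yet 18 is not a multiple of 54 (since 18 = 0·54 + 18), so 54 ∤ 18.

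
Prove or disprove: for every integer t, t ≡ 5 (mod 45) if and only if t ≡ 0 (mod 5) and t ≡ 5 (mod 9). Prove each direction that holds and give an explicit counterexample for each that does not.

[⇒] Suppose t ≡ 5 (mod 45); write t = 45j + 5. Since 5 ∣ 45, reducing mod 5 gives t ≡ 5 ≡ 0 (mod 5); since 9 ∣ 45, reducing mod 9 gives t ≡ 5 (mod 9).

[⇐] Conversely, if t ≡ 0 (mod 5) and t ≡ 5 (mod 9), then by the Chinese remainder theorem t ≡ 5 (mod 45). This is exactly t ≡ 5 (mod 45).

Equivalent; both directions hold.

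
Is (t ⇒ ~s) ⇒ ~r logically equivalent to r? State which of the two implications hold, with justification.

(→) This fails. Under s = F, t = F, r = F, the left side is true but the right side is false.

(←) This fails. Under s = F, t = F, r = T, the left side is false but the right side is true.

Both directions fail.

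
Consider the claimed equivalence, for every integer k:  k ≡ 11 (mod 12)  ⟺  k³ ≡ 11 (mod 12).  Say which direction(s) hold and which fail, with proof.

Converse. Suppose k³ ≡ 11 (mod 12). The only residue r in {0, …, 11} with r³ ≡ 11 (mod 12) is r = 11, so k ≡ 11 (mod 12).

Forward direction. Suppose k ≡ 11 (mod 12). Write k = 12j + 11. Then (12j + 11)³ = 1728j³ + 4752j² + 4356j + 1331 = 12(144j³ + 396j² + 363j + 110) + 11, so k³ ≡ 11 (mod 12).

Both directions hold.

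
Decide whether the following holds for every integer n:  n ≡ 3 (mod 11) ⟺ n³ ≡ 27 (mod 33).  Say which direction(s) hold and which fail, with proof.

(⇒) This fails: take n = 14. Then 14 ≡ 3 (mod 11), but 14³ = 2744 ≡ 5 (mod 33), not 27.

(⇐) Conversely, the residues r modulo 33 with r³ ≡ 27 (mod 33) are exactly {3}, and each is ≡ 3 (mod 11).

Not equivalent: only (⇐) holds.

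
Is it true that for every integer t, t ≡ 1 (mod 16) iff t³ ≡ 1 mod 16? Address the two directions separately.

[⇒] Suppose t ≡ 1 (mod 16). Write t = 16j + 1. Then (16j + 1)³ = 4096j³ + 768j² + 48j + 1 = 16(256j³ + 48j² + 3j) + 1, so t³ ≡ 1 (mod 16).

[⇐] Conversely, suppose t³ ≡ 1 (mod 16). The only residue r in {0, …, 15} with r³ ≡ 1 (mod 16) is r = 1, so t ≡ 1 (mod 16).

Both directions hold; the statement is true.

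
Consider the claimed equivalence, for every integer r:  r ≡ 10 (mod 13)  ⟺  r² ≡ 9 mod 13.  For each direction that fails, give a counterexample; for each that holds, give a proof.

Not equivalent: only (⇒) holds.

(⟸) This fails: take r = 3. Then 3² = 9 ≡ 9 (mod 13), yet 3 ≡ 3 (mod 13), not 10.

(⟹) Suppose r ≡ 10 (mod 13). Write r = 13j + 10. Then (13j + 10)² = 169j² + 260j + 100 = 13(13j² + 20j + 7) + 9, so r² ≡ 9 (mod 13).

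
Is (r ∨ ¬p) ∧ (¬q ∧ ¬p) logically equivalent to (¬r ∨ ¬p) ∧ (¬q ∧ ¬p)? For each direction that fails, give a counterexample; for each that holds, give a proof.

(⇐) Assume the antecedent. If q is true, the antecedent cannot hold. If q is false, the antecedent forces (q = F, r = F, p = F) or (q = F, r = T, p = F), and (r ∨ ¬p) ∧ (¬q ∧ ¬p) holds there. Either way (r ∨ ¬p) ∧ (¬q ∧ ¬p) holds.

(⇒) Assume the antecedent. If q is true, the antecedent cannot hold. If q is false, the antecedent forces (q = F, r = F, p = F) or (q = F, r = T, p = F), and (¬r ∨ ¬p) ∧ (¬q ∧ ¬p) holds there. Either way (¬r ∨ ¬p) ∧ (¬q ∧ ¬p) holds.

Both directions hold; the statement is true.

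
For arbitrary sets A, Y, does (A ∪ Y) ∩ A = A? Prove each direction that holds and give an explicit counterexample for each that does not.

The two sets are equal.

(⊆) Let x ∈ (A ∪ Y) ∩ A. Then either x ∈ A and x ∉ Y; or x ∈ A ∩ Y. In each case x ∈ A, so (A ∪ Y) ∩ A ⊆ A.

(⊇) Let x ∈ A. Then either x ∈ A and x ∉ Y; or x ∈ A ∩ Y. In each case x ∈ (A ∪ Y) ∩ A, so A ⊆ (A ∪ Y) ∩ A.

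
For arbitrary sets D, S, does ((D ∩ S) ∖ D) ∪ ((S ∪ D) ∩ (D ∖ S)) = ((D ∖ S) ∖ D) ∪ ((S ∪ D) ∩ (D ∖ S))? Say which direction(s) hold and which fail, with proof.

(⊇) Let x ∈ ((D ∖ S) ∖ D) ∪ ((S ∪ D) ∩ (D ∖ S)). Then x ∈ D and x ∉ S, from which x ∈ ((D ∩ S) ∖ D) ∪ ((S ∪ D) ∩ (D ∖ S)).

(⊆) Let x ∈ ((D ∩ S) ∖ D) ∪ ((S ∪ D) ∩ (D ∖ S)). Then x ∈ D and x ∉ S, from which x ∈ ((D ∖ S) ∖ D) ∪ ((S ∪ D) ∩ (D ∖ S)).

Both inclusions hold.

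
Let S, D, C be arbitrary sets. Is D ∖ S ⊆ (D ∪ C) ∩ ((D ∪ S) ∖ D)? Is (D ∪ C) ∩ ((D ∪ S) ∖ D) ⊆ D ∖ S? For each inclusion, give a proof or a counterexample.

(⟹) This inclusion fails. Take S = ∅, D = {1}, C = ∅; then 1 ∈ D ∖ S but 1 ∉ (D ∪ C) ∩ ((D ∪ S) ∖ D).

(⟸) This inclusion fails. Take S = {1}, D = ∅, C = {1}; then 1 ∈ (D ∪ C) ∩ ((D ∪ S) ∖ D) but 1 ∉ D ∖ S.

(⊆) fails and (⊇) fails.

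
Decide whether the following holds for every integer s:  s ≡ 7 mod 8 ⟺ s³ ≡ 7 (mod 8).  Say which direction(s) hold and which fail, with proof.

(⇒) Suppose s ≡ 7 mod 8. Write s = 8j + 7. Then (8j + 7)³ = 512j³ + 1344j² + 1176j + 343 = 8(64j³ + 168j² + 147j + 42) + 7, so s³ ≡ 7 (mod 8).

(⇐) Conversely, suppose s³ ≡ 7 (mod 8). The only residue r in {0, …, 7} with r³ ≡ 7 (mod 8) is r = 7, so s ≡ 7 (mod 8).

Both directions hold; the statement is true.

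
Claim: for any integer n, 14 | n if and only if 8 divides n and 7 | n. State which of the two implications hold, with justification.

[⇒] This fails: take n = 14. Certainly 14 ∣ 14, but 8 ∤ 14.

[⇐] Suppose 8 ∣ n and 7 ∣ n. Any common multiple of 8 and 7 is a multiple of their lcm; here gcd(8, 7) = 1, so lcm(8, 7) = 8·7 = 56, so 56 ∣ n. Since 14 ∣ 56, it follows that 14 ∣ n.

Only the converse holds.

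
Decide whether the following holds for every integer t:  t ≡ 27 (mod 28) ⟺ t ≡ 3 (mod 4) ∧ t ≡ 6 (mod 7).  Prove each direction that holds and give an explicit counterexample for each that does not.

Equivalent; both directions hold.

(⟹) Suppose t ≡ 27 (mod 28); write t = 28j + 27. Since 4 ∣ 28, reducing mod 4 gives t ≡ 27 ≡ 3 (mod 4); since 7 ∣ 28, reducing mod 7 gives t ≡ 27 ≡ 6 (mod 7).

(⟸) Conversely, if t ≡ 3 (mod 4) and t ≡ 6 (mod 7), then by the Chinese remainder theorem t ≡ 27 (mod 28). This is exactly t ≡ 27 (mod 28).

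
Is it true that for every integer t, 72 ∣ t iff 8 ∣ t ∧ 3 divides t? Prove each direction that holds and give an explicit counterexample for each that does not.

Forward direction. If 72 ∣ t, write t = 72q. Since 72 = 9·8, t = 8·(9q), so 8 ∣ t; and since 72 = 24·3, t = 3·(24q), so 3 ∣ t.

Converse. This fails: take t = 24. Both 8 ∣ 24 and 3 ∣ 24, yet 24 is not a multiple of 72 (since 24 = 0·72 + 24), so 72 ∤ 24.

Not equivalent: only (⇒) holds.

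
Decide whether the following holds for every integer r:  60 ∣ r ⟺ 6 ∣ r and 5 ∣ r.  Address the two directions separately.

Not equivalent: only (⇒) holds.

(⟸) This fails: take r = 30. Both 6 ∣ 30 and 5 ∣ 30, yet 30 is not a multiple of 60 (since 30 = 0·60 + 30), so 60 ∤ 30.

(⟹) If 60 ∣ r, write r = 60q. Since 60 = 10·6, r = 6·(10q), so 6 ∣ r; and since 60 = 12·5, r = 5·(12q), so 5 ∣ r.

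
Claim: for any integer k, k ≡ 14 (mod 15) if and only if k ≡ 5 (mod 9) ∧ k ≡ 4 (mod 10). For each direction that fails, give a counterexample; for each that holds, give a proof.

(⟸) If k ≡ 5 (mod 9) and k ≡ 4 (mod 10), then by the Chinese remainder theorem k ≡ 14 (mod 90). Since 14 ≡ 14 (mod 15) and 15 ∣ 90, we get k ≡ 14 (mod 15).

(⟹) This fails: k = 74 gives 74 ≡ 14 (mod 15) but 74 ≡ 2 (mod 9), so the conjunction on the right does not hold.

The forward direction fails; the converse holds.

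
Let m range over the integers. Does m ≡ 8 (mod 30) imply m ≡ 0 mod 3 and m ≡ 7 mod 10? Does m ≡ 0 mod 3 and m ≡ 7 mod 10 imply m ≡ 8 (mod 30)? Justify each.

(→) This fails: m = 8 gives 8 ≡ 8 (mod 30) but 8 ≡ 2 (mod 3), so the conjunction on the right does not hold.

(←) This fails: m = 27 satisfies both congruences on the right (27 ≡ 0 mod 3 and 27 ≡ 7 mod 10) yet 27 ≡ 27 (mod 30), not 8.

(⇒) fails and (⇐) fails.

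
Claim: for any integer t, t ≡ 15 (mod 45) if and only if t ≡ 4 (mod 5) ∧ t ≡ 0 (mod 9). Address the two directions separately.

Neither direction holds.

(⟹) This fails: t = 15 gives 15 ≡ 15 (mod 45) but 15 ≡ 0 (mod 5), so the conjunction on the right does not hold.

(⟸) This fails: t = 9 satisfies both congruences on the right (9 ≡ 4 mod 5 and 9 ≡ 0 mod 9) yet 9 ≡ 9 (mod 45), not 15.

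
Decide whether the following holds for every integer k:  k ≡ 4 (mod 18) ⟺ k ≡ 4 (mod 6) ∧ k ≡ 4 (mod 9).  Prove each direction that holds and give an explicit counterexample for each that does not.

(→) Suppose k ≡ 4 (mod 18); write k = 18j + 4. Since 6 ∣ 18, reducing mod 6 gives k ≡ 4 (mod 6); since 9 ∣ 18, reducing mod 9 gives k ≡ 4 (mod 9).

(←) Conversely, if k ≡ 4 (mod 6) and k ≡ 4 (mod 9), then by the Chinese remainder theorem k ≡ 4 (mod 18). This is exactly k ≡ 4 (mod 18).

Both directions hold.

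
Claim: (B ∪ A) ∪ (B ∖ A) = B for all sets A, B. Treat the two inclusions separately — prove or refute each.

Only the reverse inclusion holds.

(⟸) Let x ∈ B. Then either x ∈ B and x ∉ A; or x ∈ A ∩ B. In each case x ∈ (B ∪ A) ∪ (B ∖ A), so B ⊆ (B ∪ A) ∪ (B ∖ A).

(⟹) This inclusion fails. Take A = {1}, B = ∅; then 1 ∈ (B ∪ A) ∪ (B ∖ A) but 1 ∉ B.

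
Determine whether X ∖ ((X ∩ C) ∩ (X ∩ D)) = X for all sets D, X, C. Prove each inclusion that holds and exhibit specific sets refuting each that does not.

Forward inclusion. Let x ∈ X ∖ ((X ∩ C) ∩ (X ∩ D)). Then either x ∈ X and x ∉ D, C; or x ∈ D ∩ X and x ∉ C; or x ∈ X ∩ C and x ∉ D. In each case x ∈ X, so X ∖ ((X ∩ C) ∩ (X ∩ D)) ⊆ X.

Reverse inclusion. This inclusion fails. Take D = {1}, X = {1}, C = {1}; then 1 ∈ X but 1 ∉ X ∖ ((X ∩ C) ∩ (X ∩ D)).

Only the forward inclusion holds.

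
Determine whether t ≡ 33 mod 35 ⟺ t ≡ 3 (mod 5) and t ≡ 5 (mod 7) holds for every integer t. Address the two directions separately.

(⇐) If t ≡ 3 (mod 5) and t ≡ 5 (mod 7), then by the Chinese remainder theorem t ≡ 33 (mod 35). This is exactly t ≡ 33 (mod 35).

(⇒) Suppose t ≡ 33 (mod 35); write t = 35j + 33. Since 5 ∣ 35, reducing mod 5 gives t ≡ 33 ≡ 3 (mod 5); since 7 ∣ 35, reducing mod 7 gives t ≡ 33 ≡ 5 (mod 7).

Both directions hold.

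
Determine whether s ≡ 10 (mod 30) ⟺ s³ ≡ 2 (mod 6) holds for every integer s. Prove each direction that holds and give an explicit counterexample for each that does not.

[⇒] This fails: take s = 10. Then 10 ≡ 10 (mod 30), but 10³ = 1000 ≡ 4 (mod 6), not 2.

[⇐] This fails: take s = 2. Then 2³ = 8 ≡ 2 (mod 6), yet 2 ≡ 2 (mod 30), not 10.

Neither direction holds.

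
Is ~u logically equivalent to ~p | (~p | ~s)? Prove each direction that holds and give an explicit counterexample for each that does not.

(⇒) This fails. Under u = F, s = T, p = T, the left side is true but the right side is false.

(⇐) This fails. Under u = T, s = F, p = F, the left side is false but the right side is true.

Neither implication holds.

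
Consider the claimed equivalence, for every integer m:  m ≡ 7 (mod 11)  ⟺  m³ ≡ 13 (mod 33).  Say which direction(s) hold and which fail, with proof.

Forward direction. This fails: take m = 18. Then 18 ≡ 7 (mod 11), but 18³ = 5832 ≡ 24 (mod 33), not 13.

Converse. The residues r modulo 33 with r³ ≡ 13 (mod 33) are exactly {7}, and each is ≡ 7 (mod 11).

Only the converse holds.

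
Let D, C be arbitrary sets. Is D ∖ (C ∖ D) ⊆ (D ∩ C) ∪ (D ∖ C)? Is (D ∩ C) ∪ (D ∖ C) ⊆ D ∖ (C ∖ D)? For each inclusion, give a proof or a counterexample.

Both inclusions hold.

(⟹) Let x ∈ D ∖ (C ∖ D). Then either x ∈ D and x ∉ C; or x ∈ D ∩ C. In each case x ∈ (D ∩ C) ∪ (D ∖ C), so D ∖ (C ∖ D) ⊆ (D ∩ C) ∪ (D ∖ C).

(⟸) Let x ∈ (D ∩ C) ∪ (D ∖ C). Then either x ∈ D and x ∉ C; or x ∈ D ∩ C. In each case x ∈ D ∖ (C ∖ D), so (D ∩ C) ∪ (D ∖ C) ⊆ D ∖ (C ∖ D).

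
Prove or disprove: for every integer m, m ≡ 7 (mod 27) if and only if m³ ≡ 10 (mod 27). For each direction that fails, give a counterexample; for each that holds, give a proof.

[⇒] This fails: take m = 7. Then 7 ≡ 7 (mod 27), but 7³ = 343 ≡ 19 (mod 27), not 10.

[⇐] This fails: take m = 4. Then 4³ = 64 ≡ 10 (mod 27), yet 4 ≡ 4 (mod 27), not 7.

(⇒) fails and (⇐) fails.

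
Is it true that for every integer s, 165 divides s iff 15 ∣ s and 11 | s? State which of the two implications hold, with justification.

Both directions hold; the statement is true.

(⟹) If 165 ∣ s, write s = 165q. Since 165 = 11·15, s = 15·(11q), so 15 ∣ s; and since 165 = 15·11, s = 11·(15q), so 11 ∣ s.

(⟸) Suppose 15 ∣ s and 11 ∣ s. Any common multiple of 15 and 11 is a multiple of their lcm; here gcd(15, 11) = 1, so lcm(15, 11) = 15·11 = 165, so 165 ∣ s.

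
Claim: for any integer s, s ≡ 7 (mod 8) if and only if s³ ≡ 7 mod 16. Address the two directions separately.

Only the reverse direction holds.

(⟸) The residues r modulo 16 with r³ ≡ 7 (mod 16) are exactly {7}, and each is ≡ 7 (mod 8).

(⟹) This fails: take s = 15. Then 15 ≡ 7 (mod 8), but 15³ = 3375 ≡ 15 (mod 16), not 7.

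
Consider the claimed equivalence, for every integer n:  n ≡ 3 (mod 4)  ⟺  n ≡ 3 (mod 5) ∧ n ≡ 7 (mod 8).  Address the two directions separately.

The forward direction fails; the converse holds.

(⇒) This fails: n = 3 gives 3 ≡ 3 (mod 4) but 3 ≡ 3 (mod 8), so the conjunction on the right does not hold.

(⇐) Conversely, if n ≡ 3 (mod 5) and n ≡ 7 (mod 8), then by the Chinese remainder theorem n ≡ 23 (mod 40). Since 23 ≡ 3 (mod 4) and 4 ∣ 40, we get n ≡ 3 (mod 4).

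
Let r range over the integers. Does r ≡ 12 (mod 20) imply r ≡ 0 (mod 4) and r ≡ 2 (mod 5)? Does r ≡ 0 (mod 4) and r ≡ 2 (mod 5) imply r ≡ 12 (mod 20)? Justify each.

Both directions hold; the statement is true.

[⇒] Suppose r ≡ 12 (mod 20); write r = 20j + 12. Since 4 ∣ 20, reducing mod 4 gives r ≡ 12 ≡ 0 (mod 4); since 5 ∣ 20, reducing mod 5 gives r ≡ 12 ≡ 2 (mod 5).

[⇐] Conversely, if r ≡ 0 (mod 4) and r ≡ 2 (mod 5), then by the Chinese remainder theorem r ≡ 12 (mod 20). This is exactly r ≡ 12 (mod 20).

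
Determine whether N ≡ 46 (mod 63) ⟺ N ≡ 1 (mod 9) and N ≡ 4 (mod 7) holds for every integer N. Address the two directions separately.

(←) If N ≡ 1 (mod 9) and N ≡ 4 (mod 7), then by the Chinese remainder theorem N ≡ 46 (mod 63). This is exactly N ≡ 46 (mod 63).

(→) Suppose N ≡ 46 (mod 63); write N = 63j + 46. Since 9 ∣ 63, reducing mod 9 gives N ≡ 46 ≡ 1 (mod 9); since 7 ∣ 63, reducing mod 7 gives N ≡ 46 ≡ 4 (mod 7).

Both directions hold; the statement is true.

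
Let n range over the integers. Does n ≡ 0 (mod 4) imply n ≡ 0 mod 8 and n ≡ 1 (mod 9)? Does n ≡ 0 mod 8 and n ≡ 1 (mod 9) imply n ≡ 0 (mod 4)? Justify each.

Forward direction. This fails: n = 0 gives 0 ≡ 0 (mod 4) but 0 ≡ 0 (mod 9), so the conjunction on the right does not hold.

Converse. If n ≡ 0 (mod 8) and n ≡ 1 (mod 9), then by the Chinese remainder theorem n ≡ 64 (mod 72). Since 64 ≡ 0 (mod 4) and 4 ∣ 72, we get n ≡ 0 (mod 4).

(⇒) fails; (⇐) holds.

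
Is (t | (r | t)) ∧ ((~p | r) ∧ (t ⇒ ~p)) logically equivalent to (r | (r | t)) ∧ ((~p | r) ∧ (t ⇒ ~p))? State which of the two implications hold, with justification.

Equivalent; both directions hold.

[⇒] Assume the antecedent. If t is true, the antecedent forces (t = T, r = F, p = F) or (t = T, r = T, p = F), and the consequent holds there. If t is false, the antecedent forces (t = F, r = T, p = F) or (t = F, r = T, p = T), and the consequent holds there. Either way the consequent holds.

[⇐] Assume the antecedent. If t is true, the antecedent forces (t = T, r = F, p = F) or (t = T, r = T, p = F), and the consequent holds there. If t is false, the antecedent forces (t = F, r = T, p = F) or (t = F, r = T, p = T), and the consequent holds there. Either way the consequent holds.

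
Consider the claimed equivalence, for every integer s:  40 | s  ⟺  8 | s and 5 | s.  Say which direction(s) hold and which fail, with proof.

Equivalent; both directions hold.

(⟸) Suppose 8 ∣ s and 5 ∣ s. Any common multiple of 8 and 5 is a multiple of their lcm; here gcd(8, 5) = 1, so lcm(8, 5) = 8·5 = 40, so 40 ∣ s.

(⟹) If 40 ∣ s, write s = 40q. Since 40 = 5·8, s = 8·(5q), so 8 ∣ s; and since 40 = 8·5, s = 5·(8q), so 5 ∣ s.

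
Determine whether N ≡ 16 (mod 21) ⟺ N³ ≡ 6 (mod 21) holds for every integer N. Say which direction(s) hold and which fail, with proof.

Forward direction. This fails: take N = 16. Then 16 ≡ 16 (mod 21), but 16³ = 4096 ≡ 1 (mod 21), not 6.

Converse. This fails: take N = 3. Then 3³ = 27 ≡ 6 (mod 21), yet 3 ≡ 3 (mod 21), not 16.

Neither implication holds.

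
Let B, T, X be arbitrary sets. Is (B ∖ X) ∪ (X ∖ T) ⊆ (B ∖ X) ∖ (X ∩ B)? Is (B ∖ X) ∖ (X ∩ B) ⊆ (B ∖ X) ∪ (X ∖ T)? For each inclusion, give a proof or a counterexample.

(⊆) fails; (⊇) holds.

(⊆) This inclusion fails. Take B = ∅, T = ∅, X = {1}; then 1 ∈ (B ∖ X) ∪ (X ∖ T) but 1 ∉ (B ∖ X) ∖ (X ∩ B).

(⊇) Let x ∈ (B ∖ X) ∖ (X ∩ B). Then either x ∈ B and x ∉ T, X; or x ∈ B ∩ T and x ∉ X. In each case x ∈ (B ∖ X) ∪ (X ∖ T), so (B ∖ X) ∖ (X ∩ B) ⊆ (B ∖ X) ∪ (X ∖ T).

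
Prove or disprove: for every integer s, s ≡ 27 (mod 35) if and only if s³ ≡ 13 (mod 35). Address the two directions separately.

Only the forward implication holds.

(⇒) Suppose s ≡ 27 (mod 35). Write s = 35j + 27. Then (35j + 27)³ = 42875j³ + 99225j² + 76545j + 19683 = 35(1225j³ + 2835j² + 2187j + 562) + 13, so s³ ≡ 13 (mod 35).

(⇐) This fails: take s = 12. Then 12³ = 1728 ≡ 13 (mod 35), yet 12 ≡ 12 (mod 35), not 27.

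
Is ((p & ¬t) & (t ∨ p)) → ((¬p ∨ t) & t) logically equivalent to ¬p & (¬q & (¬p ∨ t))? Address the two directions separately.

Not equivalent: only (⇐) holds.

(←) Assume the antecedent. If p is true, the antecedent cannot hold. If p is false, the consequent reduces to true regardless of the other variables. Either way the consequent holds.

(→) This fails. Under p = F, q = T, t = F, the left side is true but the right side is false.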